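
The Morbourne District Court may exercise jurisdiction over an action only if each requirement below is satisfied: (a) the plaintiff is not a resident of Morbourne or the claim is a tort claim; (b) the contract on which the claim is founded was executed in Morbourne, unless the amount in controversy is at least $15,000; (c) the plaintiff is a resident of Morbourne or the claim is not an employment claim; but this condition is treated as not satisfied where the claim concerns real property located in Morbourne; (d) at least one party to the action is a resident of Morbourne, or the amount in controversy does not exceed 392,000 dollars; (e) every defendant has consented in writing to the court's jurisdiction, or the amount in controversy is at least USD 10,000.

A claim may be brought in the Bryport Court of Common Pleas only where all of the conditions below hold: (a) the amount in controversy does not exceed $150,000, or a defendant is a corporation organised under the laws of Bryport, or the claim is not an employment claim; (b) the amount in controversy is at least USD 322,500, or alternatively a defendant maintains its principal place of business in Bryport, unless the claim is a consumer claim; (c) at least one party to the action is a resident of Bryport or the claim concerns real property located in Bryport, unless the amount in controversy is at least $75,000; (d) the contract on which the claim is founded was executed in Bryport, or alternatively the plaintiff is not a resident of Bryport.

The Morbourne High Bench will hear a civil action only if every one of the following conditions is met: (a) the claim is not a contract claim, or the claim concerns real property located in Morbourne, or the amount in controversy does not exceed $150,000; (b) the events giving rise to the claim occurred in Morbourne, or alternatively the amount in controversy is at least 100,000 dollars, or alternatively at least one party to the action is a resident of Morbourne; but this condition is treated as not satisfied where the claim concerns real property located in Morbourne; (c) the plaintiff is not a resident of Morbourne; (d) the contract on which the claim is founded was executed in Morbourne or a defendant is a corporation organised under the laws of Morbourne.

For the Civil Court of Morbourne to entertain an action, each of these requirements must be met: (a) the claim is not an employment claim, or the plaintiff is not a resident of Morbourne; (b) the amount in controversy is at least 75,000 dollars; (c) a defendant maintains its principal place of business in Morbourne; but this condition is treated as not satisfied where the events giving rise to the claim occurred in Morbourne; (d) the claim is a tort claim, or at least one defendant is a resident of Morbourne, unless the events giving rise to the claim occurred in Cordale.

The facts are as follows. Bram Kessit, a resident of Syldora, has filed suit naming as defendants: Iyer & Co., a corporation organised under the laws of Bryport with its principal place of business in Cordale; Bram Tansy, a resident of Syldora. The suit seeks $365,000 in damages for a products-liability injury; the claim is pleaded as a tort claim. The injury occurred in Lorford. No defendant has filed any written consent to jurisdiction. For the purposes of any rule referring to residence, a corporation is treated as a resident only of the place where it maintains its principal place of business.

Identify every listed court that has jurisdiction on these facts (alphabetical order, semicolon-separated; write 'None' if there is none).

The Morbourne District Court:
  (a) The plaintiff resides in Syldora, which is not Morbourne, so one alternative holds. Condition met.
  (b) No contract (and hence no place of execution) is alleged. But the amount in controversy is USD 365,000, which meets the $15,000 floor, and the 'unless' clause therefore excuses the requirement. Met.
  (c) The claim is a tort claim, not an employment claim — that alternative is enough. The carve-out does not apply: the claim does not concern real property. Met.
  (d) The amount in controversy is USD 365,000, within the USD 392,000 ceiling, which satisfies one of the alternatives. Satisfied.
  (e) The amount in controversy is $365,000, which meets the $10,000 floor, so this disjunct is met. Satisfied.
  → Every requirement is satisfied — jurisdiction.
The Bryport Court of Common Pleas:
  (a) Iyer & Co. is organised under the laws of Bryport, which satisfies one of the alternatives. Satisfied.
  (b) The amount in controversy is 365,000 dollars, which meets the USD 322,500 floor, so this disjunct is met. Satisfied.
  (c) No party resides in Bryport; the claim does not concern real property — no alternative holds. The proviso rescues it, though: the amount in controversy is $365,000, which meets the $75,000 floor. Satisfied.
  (d) The plaintiff resides in Syldora, which is not Bryport — that alternative is enough. Met.
  → The court has jurisdiction.
The Morbourne High Bench:
  (a) The claim is a tort claim, not a contract claim, so one alternative holds. Satisfied.
  (b) The amount in controversy is $365,000, which meets the USD 100,000 floor — that alternative is enough. The exception is not triggered, since the claim does not concern real property. Met.
  (c) The plaintiff resides in Syldora, which is not Morbourne. Met.
  (d) No contract (and hence no place of execution) is alleged; the corporate defendant(s) are organised in Bryport, not Morbourne — every alternative fails. Fails.
  → The court lacks jurisdiction.
The Civil Court of Morbourne:
  (a) The claim is a tort claim, not an employment claim — that alternative is enough. Condition met.
  (b) The amount in controversy is USD 365,000, which meets the $75,000 floor. Met.
  (c) The corporate defendant(s) have their principal place of business in Cordale, not Morbourne. Not satisfied.
  (d) The claim is a tort claim, so one alternative holds. Condition met.
  → At least one condition fails; no jurisdiction.

the Bryport Court of Common Pleas; the Morbourne District Court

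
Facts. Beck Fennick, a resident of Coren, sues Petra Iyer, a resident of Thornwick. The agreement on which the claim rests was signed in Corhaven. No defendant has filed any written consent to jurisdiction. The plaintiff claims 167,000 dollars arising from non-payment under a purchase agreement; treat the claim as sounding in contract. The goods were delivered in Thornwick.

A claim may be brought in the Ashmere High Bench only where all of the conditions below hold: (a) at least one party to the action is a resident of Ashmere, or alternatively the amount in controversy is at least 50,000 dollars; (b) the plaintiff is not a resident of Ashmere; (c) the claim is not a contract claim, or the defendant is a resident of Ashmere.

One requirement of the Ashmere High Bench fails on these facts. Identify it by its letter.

(c)

The Ashmere High Bench:
  (a) The amount in controversy is $167,000, which meets the 50,000 dollars floor, so this disjunct is met. Met.
  (b) The plaintiff resides in Coren, which is not Ashmere. Condition met.
  (c) The claim is a contract claim; the defendant resides in Thornwick, not Ashmere — every alternative fails. Not met.
Only condition (c) fails.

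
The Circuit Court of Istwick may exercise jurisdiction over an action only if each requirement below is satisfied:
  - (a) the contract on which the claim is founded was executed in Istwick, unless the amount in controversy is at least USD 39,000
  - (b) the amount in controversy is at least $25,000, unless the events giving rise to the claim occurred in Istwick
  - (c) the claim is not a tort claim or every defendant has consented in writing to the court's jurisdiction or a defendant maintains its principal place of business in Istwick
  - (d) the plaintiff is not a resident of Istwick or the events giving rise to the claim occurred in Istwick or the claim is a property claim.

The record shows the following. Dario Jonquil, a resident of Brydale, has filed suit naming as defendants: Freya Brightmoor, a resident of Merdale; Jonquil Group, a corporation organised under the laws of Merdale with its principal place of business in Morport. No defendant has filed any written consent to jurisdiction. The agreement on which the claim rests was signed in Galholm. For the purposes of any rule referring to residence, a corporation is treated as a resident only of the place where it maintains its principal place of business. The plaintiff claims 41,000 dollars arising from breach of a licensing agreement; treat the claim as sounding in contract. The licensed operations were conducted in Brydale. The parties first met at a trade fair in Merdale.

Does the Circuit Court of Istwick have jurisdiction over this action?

The Circuit Court of Istwick:
  (a) The contract was executed in Galholm, not Istwick. The proviso rescues it, though: the amount in controversy is $41,000, which meets the $39,000 floor. Met.
  (b) The amount in controversy is USD 41,000, which meets the 25,000 dollars floor. Met.
  (c) The claim is a contract claim, not a tort claim, so this disjunct is met. Condition met.
  (d) The plaintiff resides in Brydale, which is not Istwick, so this disjunct is met. Met.
  → Every requirement is satisfied — jurisdiction.

Yes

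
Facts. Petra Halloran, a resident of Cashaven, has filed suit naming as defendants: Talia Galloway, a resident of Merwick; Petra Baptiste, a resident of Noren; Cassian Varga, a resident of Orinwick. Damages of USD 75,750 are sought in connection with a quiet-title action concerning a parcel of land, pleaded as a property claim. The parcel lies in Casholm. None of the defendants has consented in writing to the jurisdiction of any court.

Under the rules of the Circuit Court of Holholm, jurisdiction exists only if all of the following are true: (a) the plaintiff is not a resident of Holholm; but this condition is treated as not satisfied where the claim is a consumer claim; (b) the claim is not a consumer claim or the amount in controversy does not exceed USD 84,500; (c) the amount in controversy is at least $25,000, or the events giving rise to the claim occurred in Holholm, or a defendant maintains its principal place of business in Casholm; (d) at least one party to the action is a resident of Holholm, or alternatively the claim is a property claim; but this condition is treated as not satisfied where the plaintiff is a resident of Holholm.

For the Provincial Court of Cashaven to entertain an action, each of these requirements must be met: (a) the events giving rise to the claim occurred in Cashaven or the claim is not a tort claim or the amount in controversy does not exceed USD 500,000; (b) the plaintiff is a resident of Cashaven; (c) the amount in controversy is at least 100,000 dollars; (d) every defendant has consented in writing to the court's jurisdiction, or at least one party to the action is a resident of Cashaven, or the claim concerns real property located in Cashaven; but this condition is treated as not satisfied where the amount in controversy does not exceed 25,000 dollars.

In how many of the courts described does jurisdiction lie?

The Circuit Court of Holholm:
  (a) The plaintiff resides in Cashaven, which is not Holholm. The exception is not triggered, since the claim is a property claim, not a consumer claim. Met.
  (b) The claim is a property claim, not a consumer claim — that alternative is enough. Satisfied.
  (c) The amount in controversy is 75,750 dollars, which meets the USD 25,000 floor — that alternative is enough. Satisfied.
  (d) The claim is a property claim, which satisfies one of the alternatives. The exception is not triggered, since the plaintiff resides in Cashaven, not Holholm. Met.
  → The court has jurisdiction.
The Provincial Court of Cashaven:
  (a) The claim is a property claim, not a tort claim — that alternative is enough. Met.
  (b) The plaintiff resides in Cashaven. Satisfied.
  (c) The amount in controversy is $75,750, below the 100,000 dollars floor. Not met.
  (d) Petra Halloran resides in Cashaven, which satisfies one of the alternatives. And the carve-out is inapplicable — the amount in controversy is $75,750, above the 25,000 dollars ceiling. Condition met.
  → The court lacks jurisdiction.
Courts with jurisdiction: the Circuit Court of Holholm — 1 in total.

1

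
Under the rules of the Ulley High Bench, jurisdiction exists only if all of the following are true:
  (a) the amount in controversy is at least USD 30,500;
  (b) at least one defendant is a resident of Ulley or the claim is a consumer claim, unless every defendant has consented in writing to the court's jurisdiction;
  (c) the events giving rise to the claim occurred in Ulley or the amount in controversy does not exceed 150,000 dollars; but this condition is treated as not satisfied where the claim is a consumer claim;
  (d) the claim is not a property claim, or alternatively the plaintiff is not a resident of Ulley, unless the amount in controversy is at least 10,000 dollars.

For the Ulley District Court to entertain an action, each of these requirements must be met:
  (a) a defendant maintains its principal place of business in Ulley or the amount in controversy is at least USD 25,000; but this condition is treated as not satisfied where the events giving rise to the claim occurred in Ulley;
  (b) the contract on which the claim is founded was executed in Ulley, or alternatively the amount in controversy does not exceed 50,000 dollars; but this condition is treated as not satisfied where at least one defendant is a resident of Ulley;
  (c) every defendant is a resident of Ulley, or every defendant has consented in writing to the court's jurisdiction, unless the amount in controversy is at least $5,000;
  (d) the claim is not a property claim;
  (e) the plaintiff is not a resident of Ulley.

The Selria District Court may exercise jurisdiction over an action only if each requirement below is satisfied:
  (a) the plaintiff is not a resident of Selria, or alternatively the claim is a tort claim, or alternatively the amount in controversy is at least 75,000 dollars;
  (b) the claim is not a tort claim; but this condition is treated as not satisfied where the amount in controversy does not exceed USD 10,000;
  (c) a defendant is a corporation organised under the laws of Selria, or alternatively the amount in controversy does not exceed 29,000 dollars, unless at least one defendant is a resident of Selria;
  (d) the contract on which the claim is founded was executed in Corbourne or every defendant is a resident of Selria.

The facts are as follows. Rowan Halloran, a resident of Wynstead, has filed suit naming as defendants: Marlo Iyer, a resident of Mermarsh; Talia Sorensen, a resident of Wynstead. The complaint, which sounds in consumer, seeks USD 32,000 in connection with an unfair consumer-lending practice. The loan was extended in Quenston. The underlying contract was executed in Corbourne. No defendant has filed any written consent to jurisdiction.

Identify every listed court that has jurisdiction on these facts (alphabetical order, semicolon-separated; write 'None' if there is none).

The Ulley High Bench:
  (a) The amount in controversy is USD 32,000, which meets the 30,500 dollars floor. Met.
  (b) The claim is a consumer claim, which satisfies one of the alternatives. Satisfied.
  (c) The amount in controversy is USD 32,000, within the USD 150,000 ceiling, so one alternative holds. But the carve-out bites: the claim is a consumer claim. Not met.
  (d) The claim is a consumer claim, not a property claim — that alternative is enough. Met.
  → The court lacks jurisdiction.
The Ulley District Court:
  (a) The amount in controversy is 32,000 dollars, which meets the $25,000 floor — that alternative is enough. And the carve-out is inapplicable — the operative events occurred in Quenston, not Ulley. Condition met.
  (b) The amount in controversy is 32,000 dollars, within the 50,000 dollars ceiling, so one alternative holds. The exception is not triggered, since no defendant resides in Ulley (they reside in Mermarsh, Wynstead). Met.
  (c) The defendants reside as follows — Marlo Iyer in Mermarsh, Talia Sorensen in Wynstead — not all in Ulley; no such written consent has been filed — none of the alternatives is met. The proviso rescues it, though: the amount in controversy is USD 32,000, which meets the USD 5,000 floor. Met.
  (d) The claim is a consumer claim, not a property claim. Satisfied.
  (e) The plaintiff resides in Wynstead, which is not Ulley. Met.
  → Jurisdiction lies.
The Selria District Court:
  (a) The plaintiff resides in Wynstead, which is not Selria — that alternative is enough. Met.
  (b) The claim is a consumer claim, not a tort claim. And the carve-out is inapplicable — the amount in controversy is $32,000, above the 10,000 dollars ceiling. Satisfied.
  (c) No defendant is a corporation; the amount in controversy is 32,000 dollars, above the USD 29,000 ceiling — every alternative fails. The proviso offers no rescue either, since no defendant resides in Selria (they reside in Mermarsh, Wynstead). Fails.
  (d) The contract was executed in Corbourne, so one alternative holds. Met.
  → Not every requirement is met — no jurisdiction.

the Ulley District Court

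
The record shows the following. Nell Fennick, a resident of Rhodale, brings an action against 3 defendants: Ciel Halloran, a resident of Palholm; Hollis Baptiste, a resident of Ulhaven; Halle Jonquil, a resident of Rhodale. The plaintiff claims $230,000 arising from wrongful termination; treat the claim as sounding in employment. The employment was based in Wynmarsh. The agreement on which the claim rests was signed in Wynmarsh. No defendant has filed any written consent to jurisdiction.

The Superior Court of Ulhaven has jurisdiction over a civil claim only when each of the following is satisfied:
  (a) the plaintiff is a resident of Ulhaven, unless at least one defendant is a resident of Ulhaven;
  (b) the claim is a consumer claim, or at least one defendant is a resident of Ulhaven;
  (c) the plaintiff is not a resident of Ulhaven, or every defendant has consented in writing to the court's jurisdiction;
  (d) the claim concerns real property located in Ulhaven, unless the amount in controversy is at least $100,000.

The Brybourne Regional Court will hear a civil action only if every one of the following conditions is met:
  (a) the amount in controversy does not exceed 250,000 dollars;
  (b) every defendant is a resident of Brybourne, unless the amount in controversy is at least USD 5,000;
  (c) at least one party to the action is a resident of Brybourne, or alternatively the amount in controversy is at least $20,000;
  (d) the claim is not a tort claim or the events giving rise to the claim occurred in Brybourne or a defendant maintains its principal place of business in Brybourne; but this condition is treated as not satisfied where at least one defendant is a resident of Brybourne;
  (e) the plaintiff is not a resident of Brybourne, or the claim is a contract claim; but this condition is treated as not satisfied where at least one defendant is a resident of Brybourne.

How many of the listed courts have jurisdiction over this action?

2

The Superior Court of Ulhaven:
  (a) The plaintiff resides in Rhodale, not Ulhaven. But Hollis Baptiste resides in Ulhaven, and the 'unless' clause therefore excuses the requirement. Condition met.
  (b) Hollis Baptiste resides in Ulhaven — that alternative is enough. Satisfied.
  (c) The plaintiff resides in Rhodale, which is not Ulhaven, so one alternative holds. Met.
  (d) The claim does not concern real property. The proviso rescues it, though: the amount in controversy is $230,000, which meets the $100,000 floor. Condition met.
  → The court has jurisdiction.
The Brybourne Regional Court:
  (a) The amount in controversy is USD 230,000, within the USD 250,000 ceiling. Met.
  (b) The defendants reside as follows — Ciel Halloran in Palholm, Hollis Baptiste in Ulhaven, Halle Jonquil in Rhodale — not all in Brybourne. But the amount in controversy is USD 230,000, which meets the $5,000 floor, and the 'unless' clause therefore excuses the requirement. Satisfied.
  (c) The amount in controversy is USD 230,000, which meets the $20,000 floor, so this disjunct is met. Condition met.
  (d) The claim is an employment claim, not a tort claim, which satisfies one of the alternatives. The carve-out does not apply: no defendant resides in Brybourne (they reside in Palholm, Ulhaven, Rhodale). Condition met.
  (e) The plaintiff resides in Rhodale, which is not Brybourne, which satisfies one of the alternatives. And the carve-out is inapplicable — no defendant resides in Brybourne (they reside in Palholm, Ulhaven, Rhodale). Condition met.
  → All conditions met; jurisdiction exists.
Courts with jurisdiction: the Superior Court of Ulhaven, the Brybourne Regional Court — 2 in total.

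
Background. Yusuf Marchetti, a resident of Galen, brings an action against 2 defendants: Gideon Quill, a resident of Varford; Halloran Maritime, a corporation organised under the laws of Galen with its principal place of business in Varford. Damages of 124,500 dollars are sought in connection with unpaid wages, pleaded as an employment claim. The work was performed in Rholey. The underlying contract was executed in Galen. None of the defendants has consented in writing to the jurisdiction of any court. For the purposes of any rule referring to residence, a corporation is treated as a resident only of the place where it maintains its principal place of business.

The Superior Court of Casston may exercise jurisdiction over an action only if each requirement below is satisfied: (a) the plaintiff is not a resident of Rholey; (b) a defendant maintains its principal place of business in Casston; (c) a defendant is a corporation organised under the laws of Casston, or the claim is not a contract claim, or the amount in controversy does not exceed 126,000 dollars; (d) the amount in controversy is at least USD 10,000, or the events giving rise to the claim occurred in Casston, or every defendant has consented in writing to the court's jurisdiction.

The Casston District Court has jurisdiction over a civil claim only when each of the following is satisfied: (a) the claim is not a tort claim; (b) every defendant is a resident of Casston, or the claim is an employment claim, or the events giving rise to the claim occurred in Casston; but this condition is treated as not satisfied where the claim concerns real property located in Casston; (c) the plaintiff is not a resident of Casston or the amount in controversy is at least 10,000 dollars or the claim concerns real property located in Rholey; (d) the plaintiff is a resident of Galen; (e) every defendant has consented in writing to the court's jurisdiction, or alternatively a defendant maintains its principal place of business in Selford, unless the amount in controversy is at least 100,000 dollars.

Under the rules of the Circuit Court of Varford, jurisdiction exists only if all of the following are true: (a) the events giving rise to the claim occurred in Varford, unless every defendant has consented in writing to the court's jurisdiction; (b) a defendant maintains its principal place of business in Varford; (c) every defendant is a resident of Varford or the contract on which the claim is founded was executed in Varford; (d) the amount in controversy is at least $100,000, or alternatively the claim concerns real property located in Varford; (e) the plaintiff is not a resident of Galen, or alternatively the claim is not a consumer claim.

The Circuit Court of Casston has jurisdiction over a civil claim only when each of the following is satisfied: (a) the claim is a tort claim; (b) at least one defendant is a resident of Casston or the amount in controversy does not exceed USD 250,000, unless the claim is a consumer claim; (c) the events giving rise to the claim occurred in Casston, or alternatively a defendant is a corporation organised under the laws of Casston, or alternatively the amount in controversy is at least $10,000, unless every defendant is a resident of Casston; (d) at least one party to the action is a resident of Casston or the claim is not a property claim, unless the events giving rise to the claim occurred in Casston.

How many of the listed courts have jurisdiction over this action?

The Superior Court of Casston:
  (a) The plaintiff resides in Galen, which is not Rholey. Satisfied.
  (b) The corporate defendant(s) have their principal place of business in Varford, not Casston. Condition not met.
  (c) The claim is an employment claim, not a contract claim, so one alternative holds. Met.
  (d) The amount in controversy is USD 124,500, which meets the $10,000 floor, which satisfies one of the alternatives. Met.
  → No jurisdiction.
The Casston District Court:
  (a) The claim is an employment claim, not a tort claim. Met.
  (b) The claim is an employment claim — that alternative is enough. The carve-out does not apply: the claim does not concern real property. Condition met.
  (c) The plaintiff resides in Galen, which is not Casston, which satisfies one of the alternatives. Met.
  (d) The plaintiff resides in Galen. Condition met.
  (e) No such written consent has been filed; the corporate defendant(s) have their principal place of business in Varford, not Selford — none of the alternatives is met. The proviso rescues it, though: the amount in controversy is USD 124,500, which meets the 100,000 dollars floor. Satisfied.
  → Jurisdiction lies.
The Circuit Court of Varford:
  (a) The operative events occurred in Rholey, not Varford. The proviso offers no rescue either, since no such written consent has been filed. Not satisfied.
  (b) Halloran Maritime has its principal place of business in Varford. Condition met.
  (c) The defendants reside as follows — Gideon Quill in Varford, Halloran Maritime in Varford — all in Varford — that alternative is enough. Satisfied.
  (d) The amount in controversy is 124,500 dollars, which meets the USD 100,000 floor — that alternative is enough. Satisfied.
  (e) The claim is an employment claim, not a consumer claim, so one alternative holds. Satisfied.
  → No jurisdiction.
The Circuit Court of Casston:
  (a) The claim is an employment claim, not a tort claim. Not met.
  (b) The amount in controversy is 124,500 dollars, within the $250,000 ceiling, which satisfies one of the alternatives. Met.
  (c) The amount in controversy is USD 124,500, which meets the USD 10,000 floor, so this disjunct is met. Satisfied.
  (d) The claim is an employment claim, not a property claim, so one alternative holds. Condition met.
  → No jurisdiction.
Courts with jurisdiction: the Casston District Court — 1 in total.

1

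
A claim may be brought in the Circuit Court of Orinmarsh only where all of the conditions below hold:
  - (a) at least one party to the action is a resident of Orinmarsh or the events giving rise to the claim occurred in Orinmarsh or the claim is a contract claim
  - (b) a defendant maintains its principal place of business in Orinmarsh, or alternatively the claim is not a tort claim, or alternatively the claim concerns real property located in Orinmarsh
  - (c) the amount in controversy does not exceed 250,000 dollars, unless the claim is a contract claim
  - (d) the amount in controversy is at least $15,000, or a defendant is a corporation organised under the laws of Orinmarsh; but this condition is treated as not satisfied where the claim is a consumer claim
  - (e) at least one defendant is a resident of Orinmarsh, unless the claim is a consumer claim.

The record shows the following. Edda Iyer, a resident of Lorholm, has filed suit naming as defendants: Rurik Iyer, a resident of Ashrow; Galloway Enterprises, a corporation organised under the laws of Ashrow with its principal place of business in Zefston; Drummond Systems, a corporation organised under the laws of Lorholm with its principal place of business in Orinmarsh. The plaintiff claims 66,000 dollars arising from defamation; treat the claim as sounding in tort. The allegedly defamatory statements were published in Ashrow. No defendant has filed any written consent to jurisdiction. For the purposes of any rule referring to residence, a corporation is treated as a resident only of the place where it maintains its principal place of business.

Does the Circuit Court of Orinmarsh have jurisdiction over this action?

Yes

The Circuit Court of Orinmarsh:
  (a) Drummond Systems resides in Orinmarsh, so one alternative holds. Condition met.
  (b) Drummond Systems has its principal place of business in Orinmarsh, so one alternative holds. Satisfied.
  (c) The amount in controversy is $66,000, within the USD 250,000 ceiling. Condition met.
  (d) The amount in controversy is USD 66,000, which meets the 15,000 dollars floor, which satisfies one of the alternatives. And the carve-out is inapplicable — the claim is a tort claim, not a consumer claim. Satisfied.
  (e) Drummond Systems resides in Orinmarsh. Satisfied.
  → The court has jurisdiction.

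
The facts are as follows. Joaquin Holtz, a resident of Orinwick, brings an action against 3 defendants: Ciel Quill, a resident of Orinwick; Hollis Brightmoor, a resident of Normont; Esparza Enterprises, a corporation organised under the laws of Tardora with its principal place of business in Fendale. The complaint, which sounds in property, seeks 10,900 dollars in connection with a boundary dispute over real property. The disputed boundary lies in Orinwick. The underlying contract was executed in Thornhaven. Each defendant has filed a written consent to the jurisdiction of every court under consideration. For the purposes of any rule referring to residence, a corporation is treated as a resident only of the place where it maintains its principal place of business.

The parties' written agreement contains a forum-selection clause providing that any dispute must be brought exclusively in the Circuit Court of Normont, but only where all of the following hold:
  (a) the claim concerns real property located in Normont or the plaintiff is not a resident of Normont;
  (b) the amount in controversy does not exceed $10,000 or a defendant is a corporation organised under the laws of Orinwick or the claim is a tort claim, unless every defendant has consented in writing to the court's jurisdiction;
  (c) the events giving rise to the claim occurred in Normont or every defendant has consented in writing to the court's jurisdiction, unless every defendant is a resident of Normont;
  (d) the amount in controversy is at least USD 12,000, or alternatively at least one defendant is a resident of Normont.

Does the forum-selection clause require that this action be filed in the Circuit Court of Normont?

Yes

The Circuit Court of Normont:
  (a) The plaintiff resides in Orinwick, which is not Normont, so this disjunct is met. Condition met.
  (b) The amount in controversy is USD 10,900, above the $10,000 ceiling; the corporate defendant(s) are organised in Tardora, not Orinwick; the claim is a property claim, not a tort claim — no alternative holds. But every defendant has filed written consent, and the 'unless' clause therefore excuses the requirement. Satisfied.
  (c) Every defendant has filed written consent, which satisfies one of the alternatives. Condition met.
  (d) Hollis Brightmoor resides in Normont, which satisfies one of the alternatives. Condition met.
  → The clause applies.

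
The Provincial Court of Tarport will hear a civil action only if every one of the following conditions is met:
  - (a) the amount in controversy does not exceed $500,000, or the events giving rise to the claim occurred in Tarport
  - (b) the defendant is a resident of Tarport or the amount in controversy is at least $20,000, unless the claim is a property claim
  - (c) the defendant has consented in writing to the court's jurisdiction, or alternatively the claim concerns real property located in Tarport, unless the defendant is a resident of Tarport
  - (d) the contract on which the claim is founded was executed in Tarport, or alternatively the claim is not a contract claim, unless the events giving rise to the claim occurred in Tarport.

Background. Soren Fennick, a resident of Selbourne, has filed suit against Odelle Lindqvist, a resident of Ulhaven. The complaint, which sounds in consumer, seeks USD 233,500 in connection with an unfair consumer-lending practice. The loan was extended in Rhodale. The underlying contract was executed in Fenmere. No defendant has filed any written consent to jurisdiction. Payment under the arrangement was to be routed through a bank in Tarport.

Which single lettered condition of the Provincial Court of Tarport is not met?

(c)

The Provincial Court of Tarport:
  (a) The amount in controversy is 233,500 dollars, within the USD 500,000 ceiling, so one alternative holds. Met.
  (b) The amount in controversy is $233,500, which meets the 20,000 dollars floor, so this disjunct is met. Met.
  (c) No such written consent has been filed; the claim does not concern real property — none of the alternatives is met. The proviso offers no rescue either, since the defendant resides in Ulhaven, not Tarport. Not met.
  (d) The claim is a consumer claim, not a contract claim, which satisfies one of the alternatives. Met.
Only condition (c) fails.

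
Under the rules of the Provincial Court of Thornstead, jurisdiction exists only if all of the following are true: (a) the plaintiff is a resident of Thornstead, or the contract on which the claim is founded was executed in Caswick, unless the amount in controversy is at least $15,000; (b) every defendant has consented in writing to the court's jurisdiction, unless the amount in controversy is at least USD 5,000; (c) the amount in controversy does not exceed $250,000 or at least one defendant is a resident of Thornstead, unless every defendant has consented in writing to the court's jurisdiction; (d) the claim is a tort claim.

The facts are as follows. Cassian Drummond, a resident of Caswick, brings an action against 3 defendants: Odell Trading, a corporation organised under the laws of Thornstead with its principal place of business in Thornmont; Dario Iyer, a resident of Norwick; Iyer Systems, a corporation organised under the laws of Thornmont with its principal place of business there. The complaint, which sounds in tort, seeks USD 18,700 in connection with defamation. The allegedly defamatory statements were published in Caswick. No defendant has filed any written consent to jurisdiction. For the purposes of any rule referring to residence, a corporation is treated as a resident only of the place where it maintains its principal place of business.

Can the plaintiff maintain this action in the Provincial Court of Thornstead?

Yes

The Provincial Court of Thornstead:
  (a) The plaintiff resides in Caswick, not Thornstead; no contract (and hence no place of execution) is alleged — no alternative holds. But the amount in controversy is USD 18,700, which meets the 15,000 dollars floor, and the 'unless' clause therefore excuses the requirement. Met.
  (b) No such written consent has been filed. However, the amount in controversy is USD 18,700, which meets the USD 5,000 floor, so the 'unless' proviso supplies this condition. Condition met.
  (c) The amount in controversy is 18,700 dollars, within the USD 250,000 ceiling, which satisfies one of the alternatives. Met.
  (d) The claim is a tort claim. Met.
  → The court has jurisdiction.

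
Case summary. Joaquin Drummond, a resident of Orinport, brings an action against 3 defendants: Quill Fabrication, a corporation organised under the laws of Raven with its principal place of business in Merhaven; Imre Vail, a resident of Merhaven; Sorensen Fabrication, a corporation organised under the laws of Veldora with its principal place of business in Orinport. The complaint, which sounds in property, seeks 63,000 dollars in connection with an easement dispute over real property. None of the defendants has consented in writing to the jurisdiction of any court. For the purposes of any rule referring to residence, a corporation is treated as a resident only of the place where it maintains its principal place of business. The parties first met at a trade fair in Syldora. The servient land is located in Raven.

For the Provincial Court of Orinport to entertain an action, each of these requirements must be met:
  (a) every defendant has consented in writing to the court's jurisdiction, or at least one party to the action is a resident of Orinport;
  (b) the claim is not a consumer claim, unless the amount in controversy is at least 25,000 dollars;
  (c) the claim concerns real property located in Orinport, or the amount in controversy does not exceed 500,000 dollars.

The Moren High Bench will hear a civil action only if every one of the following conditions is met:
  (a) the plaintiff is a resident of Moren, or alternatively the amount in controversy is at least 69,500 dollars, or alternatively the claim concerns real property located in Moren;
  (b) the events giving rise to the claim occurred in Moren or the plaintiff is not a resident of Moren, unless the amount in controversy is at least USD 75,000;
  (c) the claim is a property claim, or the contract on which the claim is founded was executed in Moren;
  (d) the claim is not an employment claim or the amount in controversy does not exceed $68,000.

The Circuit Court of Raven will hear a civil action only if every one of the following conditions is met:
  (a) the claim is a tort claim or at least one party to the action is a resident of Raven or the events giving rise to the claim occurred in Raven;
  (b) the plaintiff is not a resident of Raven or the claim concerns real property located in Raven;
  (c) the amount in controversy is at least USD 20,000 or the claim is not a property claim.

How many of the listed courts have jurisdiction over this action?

The Provincial Court of Orinport:
  (a) Joaquin Drummond resides in Orinport, which satisfies one of the alternatives. Met.
  (b) The claim is a property claim, not a consumer claim. Condition met.
  (c) The amount in controversy is USD 63,000, within the $500,000 ceiling — that alternative is enough. Condition met.
  → The court has jurisdiction.
The Moren High Bench:
  (a) The plaintiff resides in Orinport, not Moren; the amount in controversy is USD 63,000, below the 69,500 dollars floor; the property lies in Raven, not Moren — no alternative holds. Not satisfied.
  (b) The plaintiff resides in Orinport, which is not Moren, so this disjunct is met. Met.
  (c) The claim is a property claim, which satisfies one of the alternatives. Met.
  (d) The claim is a property claim, not an employment claim, which satisfies one of the alternatives. Met.
  → The court lacks jurisdiction.
The Circuit Court of Raven:
  (a) The operative events occurred in Raven — that alternative is enough. Met.
  (b) The plaintiff resides in Orinport, which is not Raven — that alternative is enough. Condition met.
  (c) The amount in controversy is USD 63,000, which meets the 20,000 dollars floor, so this disjunct is met. Met.
  → All conditions met; jurisdiction exists.
Courts with jurisdiction: the Provincial Court of Orinport, the Circuit Court of Raven — 2 in total.

2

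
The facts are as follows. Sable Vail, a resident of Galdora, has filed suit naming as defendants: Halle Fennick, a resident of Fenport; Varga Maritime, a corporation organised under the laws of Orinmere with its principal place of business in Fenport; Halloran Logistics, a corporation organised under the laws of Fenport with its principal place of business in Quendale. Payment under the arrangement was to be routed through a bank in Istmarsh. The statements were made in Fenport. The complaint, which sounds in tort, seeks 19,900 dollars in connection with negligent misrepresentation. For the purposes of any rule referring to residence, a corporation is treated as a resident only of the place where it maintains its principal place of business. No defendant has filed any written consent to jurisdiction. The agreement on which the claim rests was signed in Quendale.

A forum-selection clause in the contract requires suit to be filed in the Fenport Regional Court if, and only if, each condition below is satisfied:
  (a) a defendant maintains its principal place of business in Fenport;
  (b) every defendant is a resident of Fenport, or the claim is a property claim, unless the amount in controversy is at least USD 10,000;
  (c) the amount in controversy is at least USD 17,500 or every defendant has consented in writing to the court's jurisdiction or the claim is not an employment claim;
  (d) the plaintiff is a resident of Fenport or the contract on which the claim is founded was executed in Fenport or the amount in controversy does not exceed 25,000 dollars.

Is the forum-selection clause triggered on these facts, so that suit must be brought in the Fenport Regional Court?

Yes

The Fenport Regional Court:
  (a) Varga Maritime has its principal place of business in Fenport. Satisfied.
  (b) The defendants reside as follows — Halle Fennick in Fenport, Varga Maritime in Fenport, Halloran Logistics in Quendale — not all in Fenport; the claim is a tort claim, not a property claim — no alternative holds. However, the amount in controversy is USD 19,900, which meets the USD 10,000 floor, so the 'unless' proviso supplies this condition. Condition met.
  (c) The amount in controversy is $19,900, which meets the 17,500 dollars floor, so this disjunct is met. Satisfied.
  (d) The amount in controversy is USD 19,900, within the 25,000 dollars ceiling, so one alternative holds. Satisfied.
  → Forum clause is triggered.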